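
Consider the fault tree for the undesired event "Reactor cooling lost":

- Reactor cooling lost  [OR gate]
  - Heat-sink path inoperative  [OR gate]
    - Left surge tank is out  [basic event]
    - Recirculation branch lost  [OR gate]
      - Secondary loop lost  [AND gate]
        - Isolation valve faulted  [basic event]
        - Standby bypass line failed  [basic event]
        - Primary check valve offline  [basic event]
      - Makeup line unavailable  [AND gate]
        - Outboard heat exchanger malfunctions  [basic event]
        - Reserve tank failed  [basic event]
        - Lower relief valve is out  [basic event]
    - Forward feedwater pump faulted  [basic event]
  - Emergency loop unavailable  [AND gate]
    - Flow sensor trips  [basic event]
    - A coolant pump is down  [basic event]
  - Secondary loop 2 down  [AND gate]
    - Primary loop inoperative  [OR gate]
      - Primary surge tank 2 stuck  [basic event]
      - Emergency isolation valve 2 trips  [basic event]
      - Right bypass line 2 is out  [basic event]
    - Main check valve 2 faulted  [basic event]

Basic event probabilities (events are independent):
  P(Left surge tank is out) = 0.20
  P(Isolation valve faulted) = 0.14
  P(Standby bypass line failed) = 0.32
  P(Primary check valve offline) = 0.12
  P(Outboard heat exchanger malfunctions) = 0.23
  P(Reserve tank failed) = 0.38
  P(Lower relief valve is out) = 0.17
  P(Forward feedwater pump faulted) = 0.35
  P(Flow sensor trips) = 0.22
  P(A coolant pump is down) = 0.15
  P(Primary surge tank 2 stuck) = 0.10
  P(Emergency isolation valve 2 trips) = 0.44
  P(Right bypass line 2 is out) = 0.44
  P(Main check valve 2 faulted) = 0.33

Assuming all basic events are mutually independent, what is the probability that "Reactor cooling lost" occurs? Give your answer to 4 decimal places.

0.6240

P(Secondary loop lost) [AND] = 0.14 × 0.32 × 0.12 = 0.005376
P(Makeup line unavailable) [AND] = 0.23 × 0.38 × 0.17 = 0.014858
P(Recirculation branch lost) [OR] = 1 − (1−0.005376) × (1−0.014858) = 0.020154
P(Heat-sink path inoperative) [OR] = 1 − (1−0.20) × (1−0.020154) × (1−0.35) = 0.490480
P(Emergency loop unavailable) [AND] = 0.22 × 0.15 = 0.033000
P(Primary loop inoperative) [OR] = 1 − (1−0.10) × (1−0.44) × (1−0.44) = 0.717760
P(Secondary loop 2 down) [AND] = 0.717760 × 0.33 = 0.236861
P(Reactor cooling lost) [OR] = 1 − (1−0.490480) × (1−0.033000) × (1−0.236861) = 0.623997
Rounded to 4 decimal places: P(Reactor cooling lost) ≈ 0.6240.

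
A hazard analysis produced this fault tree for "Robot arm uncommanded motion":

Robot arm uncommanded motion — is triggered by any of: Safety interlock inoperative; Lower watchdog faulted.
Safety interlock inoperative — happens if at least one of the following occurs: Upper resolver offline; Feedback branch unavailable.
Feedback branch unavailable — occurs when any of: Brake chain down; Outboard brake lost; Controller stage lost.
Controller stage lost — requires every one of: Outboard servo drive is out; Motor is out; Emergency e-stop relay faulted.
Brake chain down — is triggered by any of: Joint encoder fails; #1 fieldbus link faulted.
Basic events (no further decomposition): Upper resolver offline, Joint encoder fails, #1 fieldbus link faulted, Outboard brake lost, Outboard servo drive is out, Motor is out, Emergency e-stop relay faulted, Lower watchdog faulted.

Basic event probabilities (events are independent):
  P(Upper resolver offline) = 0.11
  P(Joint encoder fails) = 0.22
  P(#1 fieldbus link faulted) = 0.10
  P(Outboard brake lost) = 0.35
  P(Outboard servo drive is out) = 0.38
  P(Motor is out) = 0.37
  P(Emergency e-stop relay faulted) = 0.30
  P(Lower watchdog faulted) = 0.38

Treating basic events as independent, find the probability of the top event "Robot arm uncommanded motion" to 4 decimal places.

0.7588

P(Brake chain down) [OR] = 1 − (1−0.22) × (1−0.10) = 0.298000
P(Controller stage lost) [AND] = 0.38 × 0.37 × 0.30 = 0.042180
P(Feedback branch unavailable) [OR] = 1 − (1−0.298000) × (1−0.35) × (1−0.042180) = 0.562947
P(Safety interlock inoperative) [OR] = 1 − (1−0.11) × (1−0.562947) = 0.611023
P(Robot arm uncommanded motion) [OR] = 1 − (1−0.611023) × (1−0.38) = 0.758834
Rounded to 4 decimal places: P(Robot arm uncommanded motion) ≈ 0.7588.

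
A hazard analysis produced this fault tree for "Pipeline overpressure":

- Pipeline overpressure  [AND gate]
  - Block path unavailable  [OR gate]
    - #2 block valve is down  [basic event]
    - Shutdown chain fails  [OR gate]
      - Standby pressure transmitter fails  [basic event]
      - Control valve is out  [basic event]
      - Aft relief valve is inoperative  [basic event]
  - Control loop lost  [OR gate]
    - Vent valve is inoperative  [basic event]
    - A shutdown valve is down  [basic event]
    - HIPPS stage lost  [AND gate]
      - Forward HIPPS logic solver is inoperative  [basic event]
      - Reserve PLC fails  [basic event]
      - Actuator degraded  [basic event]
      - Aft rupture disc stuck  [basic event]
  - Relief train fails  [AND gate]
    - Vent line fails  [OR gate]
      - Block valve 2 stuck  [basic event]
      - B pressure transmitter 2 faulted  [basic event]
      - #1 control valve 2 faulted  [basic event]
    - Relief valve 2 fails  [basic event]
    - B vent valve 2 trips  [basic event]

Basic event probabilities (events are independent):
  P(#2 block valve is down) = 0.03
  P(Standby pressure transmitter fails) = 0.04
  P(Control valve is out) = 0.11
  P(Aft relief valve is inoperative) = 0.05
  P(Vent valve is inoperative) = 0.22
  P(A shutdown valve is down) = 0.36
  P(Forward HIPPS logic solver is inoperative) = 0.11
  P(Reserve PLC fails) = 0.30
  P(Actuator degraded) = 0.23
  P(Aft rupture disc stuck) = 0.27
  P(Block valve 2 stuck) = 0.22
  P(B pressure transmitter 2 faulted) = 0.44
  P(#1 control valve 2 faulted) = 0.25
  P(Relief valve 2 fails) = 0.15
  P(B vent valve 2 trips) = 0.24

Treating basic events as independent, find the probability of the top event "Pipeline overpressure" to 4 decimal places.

0.0026

P(Shutdown chain fails) [OR] = 1 − (1−0.04) × (1−0.11) × (1−0.05) = 0.188320
P(Block path unavailable) [OR] = 1 − (1−0.03) × (1−0.188320) = 0.212670
P(HIPPS stage lost) [AND] = 0.11 × 0.30 × 0.23 × 0.27 = 0.002049
P(Control loop lost) [OR] = 1 − (1−0.22) × (1−0.36) × (1−0.002049) = 0.501823
P(Vent line fails) [OR] = 1 − (1−0.22) × (1−0.44) × (1−0.25) = 0.672400
P(Relief train fails) [AND] = 0.672400 × 0.15 × 0.24 = 0.024206
P(Pipeline overpressure) [AND] = 0.212670 × 0.501823 × 0.024206 = 0.002583
Rounded to 4 decimal places: P(Pipeline overpressure) ≈ 0.0026.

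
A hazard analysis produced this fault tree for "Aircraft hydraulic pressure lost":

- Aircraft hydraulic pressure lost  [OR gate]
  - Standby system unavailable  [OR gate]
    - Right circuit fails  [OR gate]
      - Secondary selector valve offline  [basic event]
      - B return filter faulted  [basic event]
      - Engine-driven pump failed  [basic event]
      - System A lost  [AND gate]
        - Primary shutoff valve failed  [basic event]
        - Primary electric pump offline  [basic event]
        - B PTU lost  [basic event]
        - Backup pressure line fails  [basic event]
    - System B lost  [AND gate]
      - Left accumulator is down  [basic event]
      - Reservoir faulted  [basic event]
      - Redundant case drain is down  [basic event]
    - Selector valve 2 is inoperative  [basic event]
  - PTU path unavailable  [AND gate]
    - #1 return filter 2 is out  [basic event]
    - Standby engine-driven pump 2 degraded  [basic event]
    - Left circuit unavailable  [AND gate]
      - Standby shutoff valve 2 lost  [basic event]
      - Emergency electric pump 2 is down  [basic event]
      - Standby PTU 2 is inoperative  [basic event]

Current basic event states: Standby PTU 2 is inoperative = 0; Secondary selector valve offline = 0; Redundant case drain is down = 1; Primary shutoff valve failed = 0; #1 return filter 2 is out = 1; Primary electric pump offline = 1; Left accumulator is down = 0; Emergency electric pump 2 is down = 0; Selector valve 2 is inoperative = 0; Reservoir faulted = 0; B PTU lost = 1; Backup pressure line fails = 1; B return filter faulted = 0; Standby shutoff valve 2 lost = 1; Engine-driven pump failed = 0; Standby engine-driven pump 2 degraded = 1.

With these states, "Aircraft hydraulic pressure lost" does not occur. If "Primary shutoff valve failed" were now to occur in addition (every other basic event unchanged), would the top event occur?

Yes

Counterfactual: set "Primary shutoff valve failed" to occurred.
System A lost [AND]: Primary shutoff valve failed=occurs, Primary electric pump offline=occurs, B PTU lost=occurs, Backup pressure line fails=occurs → all inputs occur → occurs.
Right circuit fails [OR]: Secondary selector valve offline=not, B return filter faulted=not, Engine-driven pump failed=not, System A lost=occurs → at least one input occurs → occurs.
System B lost [AND]: Left accumulator is down=not, Reservoir faulted=not, Redundant case drain is down=occurs → not all inputs occur → does not occur.
Standby system unavailable [OR]: Right circuit fails=occurs, System B lost=not, Selector valve 2 is inoperative=not → at least one input occurs → occurs.
Left circuit unavailable [AND]: Standby shutoff valve 2 lost=occurs, Emergency electric pump 2 is down=not, Standby PTU 2 is inoperative=not → not all inputs occur → does not occur.
PTU path unavailable [AND]: #1 return filter 2 is out=occurs, Standby engine-driven pump 2 degraded=occurs, Left circuit unavailable=not → not all inputs occur → does not occur.
Aircraft hydraulic pressure lost [OR]: Standby system unavailable=occurs, PTU path unavailable=not → at least one input occurs → occurs.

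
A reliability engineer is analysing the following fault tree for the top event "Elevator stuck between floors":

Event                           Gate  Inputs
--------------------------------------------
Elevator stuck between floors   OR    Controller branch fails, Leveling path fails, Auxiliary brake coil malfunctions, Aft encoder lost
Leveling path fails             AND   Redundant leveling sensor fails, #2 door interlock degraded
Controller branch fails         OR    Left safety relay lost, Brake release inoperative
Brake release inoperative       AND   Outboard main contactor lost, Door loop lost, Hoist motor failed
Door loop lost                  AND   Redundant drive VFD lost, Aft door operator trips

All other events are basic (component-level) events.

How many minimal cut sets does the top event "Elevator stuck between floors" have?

Door loop lost [AND]: one cut set from each child combined → 1 × 1 = 1 cut set(s).
Brake release inoperative [AND]: one cut set from each child combined → 1 × 1 × 1 = 1 cut set(s).
Controller branch fails [OR]: union of children's cut sets → 2 cut set(s).
Leveling path fails [AND]: one cut set from each child combined → 1 × 1 = 1 cut set(s).
Elevator stuck between floors [OR]: union of children's cut sets → 5 cut set(s).
Minimal cut sets: {Left safety relay lost}; {Aft door operator trips, Hoist motor failed, Outboard main contactor lost, Redundant drive VFD lost}; {#2 door interlock degraded, Redundant leveling sensor fails}; {Auxiliary brake coil malfunctions}; {Aft encoder lost}.

5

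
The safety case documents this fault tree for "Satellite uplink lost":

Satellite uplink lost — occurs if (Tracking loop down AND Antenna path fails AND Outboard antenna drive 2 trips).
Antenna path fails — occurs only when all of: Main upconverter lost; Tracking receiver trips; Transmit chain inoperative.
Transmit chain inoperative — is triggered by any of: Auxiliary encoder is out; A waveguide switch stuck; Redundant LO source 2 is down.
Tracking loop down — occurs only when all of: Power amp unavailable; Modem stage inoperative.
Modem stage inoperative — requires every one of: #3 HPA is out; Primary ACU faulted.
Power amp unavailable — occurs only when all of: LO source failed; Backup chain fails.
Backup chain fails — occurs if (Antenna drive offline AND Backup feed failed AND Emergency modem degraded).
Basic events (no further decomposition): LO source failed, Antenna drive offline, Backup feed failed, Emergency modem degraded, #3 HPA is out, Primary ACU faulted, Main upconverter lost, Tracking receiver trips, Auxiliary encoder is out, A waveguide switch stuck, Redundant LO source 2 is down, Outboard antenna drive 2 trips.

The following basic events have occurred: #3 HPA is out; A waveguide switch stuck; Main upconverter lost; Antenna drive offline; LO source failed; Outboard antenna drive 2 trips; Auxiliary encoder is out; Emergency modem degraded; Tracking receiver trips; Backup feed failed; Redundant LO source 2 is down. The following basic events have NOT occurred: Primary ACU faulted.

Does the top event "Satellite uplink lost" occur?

No

Backup chain fails [AND]: Antenna drive offline=occurs, Backup feed failed=occurs, Emergency modem degraded=occurs → all inputs occur → occurs.
Power amp unavailable [AND]: LO source failed=occurs, Backup chain fails=occurs → all inputs occur → occurs.
Modem stage inoperative [AND]: #3 HPA is out=occurs, Primary ACU faulted=not → not all inputs occur → does not occur.
Tracking loop down [AND]: Power amp unavailable=occurs, Modem stage inoperative=not → not all inputs occur → does not occur.
Transmit chain inoperative [OR]: Auxiliary encoder is out=occurs, A waveguide switch stuck=occurs, Redundant LO source 2 is down=occurs → at least one input occurs → occurs.
Antenna path fails [AND]: Main upconverter lost=occurs, Tracking receiver trips=occurs, Transmit chain inoperative=occurs → all inputs occur → occurs.
Satellite uplink lost [AND]: Tracking loop down=not, Antenna path fails=occurs, Outboard antenna drive 2 trips=occurs → not all inputs occur → does not occur.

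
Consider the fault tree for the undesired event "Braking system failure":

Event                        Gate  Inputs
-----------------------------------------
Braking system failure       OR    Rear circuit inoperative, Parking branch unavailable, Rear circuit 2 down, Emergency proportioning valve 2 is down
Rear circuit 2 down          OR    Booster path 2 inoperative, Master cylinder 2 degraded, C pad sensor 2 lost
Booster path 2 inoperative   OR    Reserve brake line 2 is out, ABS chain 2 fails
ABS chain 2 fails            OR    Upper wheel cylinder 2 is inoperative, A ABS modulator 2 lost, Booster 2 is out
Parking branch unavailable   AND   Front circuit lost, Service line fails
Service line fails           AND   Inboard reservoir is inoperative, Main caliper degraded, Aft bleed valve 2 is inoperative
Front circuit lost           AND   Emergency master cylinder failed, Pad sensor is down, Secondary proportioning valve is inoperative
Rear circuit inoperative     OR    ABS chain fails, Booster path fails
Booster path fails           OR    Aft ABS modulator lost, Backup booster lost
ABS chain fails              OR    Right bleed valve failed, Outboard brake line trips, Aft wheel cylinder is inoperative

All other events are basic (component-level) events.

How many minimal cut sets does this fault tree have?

13

ABS chain fails [OR]: union of children's cut sets → 3 cut set(s).
Booster path fails [OR]: union of children's cut sets → 2 cut set(s).
Rear circuit inoperative [OR]: union of children's cut sets → 5 cut set(s).
Front circuit lost [AND]: one cut set from each child combined → 1 × 1 × 1 = 1 cut set(s).
Service line fails [AND]: one cut set from each child combined → 1 × 1 × 1 = 1 cut set(s).
Parking branch unavailable [AND]: one cut set from each child combined → 1 × 1 = 1 cut set(s).
ABS chain 2 fails [OR]: union of children's cut sets → 3 cut set(s).
Booster path 2 inoperative [OR]: union of children's cut sets → 4 cut set(s).
Rear circuit 2 down [OR]: union of children's cut sets → 6 cut set(s).
Braking system failure [OR]: union of children's cut sets → 13 cut set(s).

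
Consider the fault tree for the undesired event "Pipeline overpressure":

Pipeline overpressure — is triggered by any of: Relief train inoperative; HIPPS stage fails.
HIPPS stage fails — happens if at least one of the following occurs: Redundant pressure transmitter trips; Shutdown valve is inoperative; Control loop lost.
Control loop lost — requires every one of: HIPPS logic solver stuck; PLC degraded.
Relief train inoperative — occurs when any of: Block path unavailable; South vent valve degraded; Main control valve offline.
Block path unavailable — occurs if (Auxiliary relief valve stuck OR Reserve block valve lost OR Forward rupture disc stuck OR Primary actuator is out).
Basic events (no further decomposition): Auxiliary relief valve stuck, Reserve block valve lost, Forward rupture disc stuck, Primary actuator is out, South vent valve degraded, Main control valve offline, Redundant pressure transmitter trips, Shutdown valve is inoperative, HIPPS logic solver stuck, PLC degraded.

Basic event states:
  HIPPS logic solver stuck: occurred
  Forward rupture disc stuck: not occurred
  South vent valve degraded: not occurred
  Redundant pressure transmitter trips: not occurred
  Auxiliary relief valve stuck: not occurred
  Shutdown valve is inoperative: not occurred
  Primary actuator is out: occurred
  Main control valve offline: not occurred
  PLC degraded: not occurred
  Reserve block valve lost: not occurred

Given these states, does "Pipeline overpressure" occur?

Yes

Block path unavailable [OR]: Auxiliary relief valve stuck=not, Reserve block valve lost=not, Forward rupture disc stuck=not, Primary actuator is out=occurs → at least one input occurs → occurs.
Relief train inoperative [OR]: Block path unavailable=occurs, South vent valve degraded=not, Main control valve offline=not → at least one input occurs → occurs.
Control loop lost [AND]: HIPPS logic solver stuck=occurs, PLC degraded=not → not all inputs occur → does not occur.
HIPPS stage fails [OR]: Redundant pressure transmitter trips=not, Shutdown valve is inoperative=not, Control loop lost=not → no input occurs → does not occur.
Pipeline overpressure [OR]: Relief train inoperative=occurs, HIPPS stage fails=not → at least one input occurs → occurs.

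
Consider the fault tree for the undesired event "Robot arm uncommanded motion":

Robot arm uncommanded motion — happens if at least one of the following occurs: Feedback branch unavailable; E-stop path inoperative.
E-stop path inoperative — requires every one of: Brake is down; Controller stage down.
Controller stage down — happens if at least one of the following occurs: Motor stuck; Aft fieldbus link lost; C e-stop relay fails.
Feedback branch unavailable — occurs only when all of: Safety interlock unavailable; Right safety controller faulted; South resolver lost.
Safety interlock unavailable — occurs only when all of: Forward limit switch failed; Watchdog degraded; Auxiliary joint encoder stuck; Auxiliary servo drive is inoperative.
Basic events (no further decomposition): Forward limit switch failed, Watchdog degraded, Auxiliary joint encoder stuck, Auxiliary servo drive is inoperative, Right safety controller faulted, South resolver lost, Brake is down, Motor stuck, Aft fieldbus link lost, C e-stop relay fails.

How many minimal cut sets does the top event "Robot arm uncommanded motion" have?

Safety interlock unavailable [AND]: one cut set from each child combined → 1 × 1 × 1 × 1 = 1 cut set(s).
Feedback branch unavailable [AND]: one cut set from each child combined → 1 × 1 × 1 = 1 cut set(s).
Controller stage down [OR]: union of children's cut sets → 3 cut set(s).
E-stop path inoperative [AND]: one cut set from each child combined → 1 × 3 = 3 cut set(s).
Robot arm uncommanded motion [OR]: union of children's cut sets → 4 cut set(s).
Minimal cut sets: {Auxiliary joint encoder stuck, Auxiliary servo drive is inoperative, Forward limit switch failed, Right safety controller faulted, South resolver lost, Watchdog degraded}; {Brake is down, Motor stuck}; {Aft fieldbus link lost, Brake is down}; {Brake is down, C e-stop relay fails}.

4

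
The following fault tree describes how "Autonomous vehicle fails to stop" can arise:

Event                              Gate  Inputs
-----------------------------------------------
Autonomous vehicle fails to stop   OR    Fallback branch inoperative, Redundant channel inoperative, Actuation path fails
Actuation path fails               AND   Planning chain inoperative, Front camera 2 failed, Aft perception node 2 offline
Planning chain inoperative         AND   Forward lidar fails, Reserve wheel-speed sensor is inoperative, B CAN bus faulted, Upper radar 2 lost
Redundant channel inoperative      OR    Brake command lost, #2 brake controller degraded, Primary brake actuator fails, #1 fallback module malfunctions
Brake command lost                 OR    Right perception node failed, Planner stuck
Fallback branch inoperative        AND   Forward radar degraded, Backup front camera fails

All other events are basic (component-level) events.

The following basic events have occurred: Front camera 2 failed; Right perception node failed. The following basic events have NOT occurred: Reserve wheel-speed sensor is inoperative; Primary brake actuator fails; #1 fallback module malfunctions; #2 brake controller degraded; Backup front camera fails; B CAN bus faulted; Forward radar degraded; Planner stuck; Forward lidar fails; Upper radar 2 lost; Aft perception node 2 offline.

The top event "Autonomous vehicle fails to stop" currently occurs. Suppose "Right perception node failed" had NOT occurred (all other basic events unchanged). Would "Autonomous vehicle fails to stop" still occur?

No

Counterfactual: set "Right perception node failed" to not occurred.
Fallback branch inoperative [AND]: Forward radar degraded=not, Backup front camera fails=not → not all inputs occur → does not occur.
Brake command lost [OR]: Right perception node failed=not, Planner stuck=not → no input occurs → does not occur.
Redundant channel inoperative [OR]: Brake command lost=not, #2 brake controller degraded=not, Primary brake actuator fails=not, #1 fallback module malfunctions=not → no input occurs → does not occur.
Planning chain inoperative [AND]: Forward lidar fails=not, Reserve wheel-speed sensor is inoperative=not, B CAN bus faulted=not, Upper radar 2 lost=not → not all inputs occur → does not occur.
Actuation path fails [AND]: Planning chain inoperative=not, Front camera 2 failed=occurs, Aft perception node 2 offline=not → not all inputs occur → does not occur.
Autonomous vehicle fails to stop [OR]: Fallback branch inoperative=not, Redundant channel inoperative=not, Actuation path fails=not → no input occurs → does not occur.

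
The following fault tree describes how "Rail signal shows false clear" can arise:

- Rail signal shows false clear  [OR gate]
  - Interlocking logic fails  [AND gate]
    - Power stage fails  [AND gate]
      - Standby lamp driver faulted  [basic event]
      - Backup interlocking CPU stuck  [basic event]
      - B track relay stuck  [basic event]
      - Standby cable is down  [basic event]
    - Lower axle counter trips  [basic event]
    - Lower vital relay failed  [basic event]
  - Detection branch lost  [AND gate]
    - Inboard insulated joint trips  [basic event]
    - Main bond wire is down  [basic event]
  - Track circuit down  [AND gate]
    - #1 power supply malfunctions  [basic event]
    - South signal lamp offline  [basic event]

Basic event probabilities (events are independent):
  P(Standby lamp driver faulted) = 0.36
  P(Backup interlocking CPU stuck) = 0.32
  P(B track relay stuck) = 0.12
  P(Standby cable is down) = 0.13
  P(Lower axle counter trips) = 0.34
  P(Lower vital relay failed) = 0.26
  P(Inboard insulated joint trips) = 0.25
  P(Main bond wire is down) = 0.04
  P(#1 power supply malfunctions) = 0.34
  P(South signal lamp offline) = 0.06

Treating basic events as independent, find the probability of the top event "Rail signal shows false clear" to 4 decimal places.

0.0304

P(Power stage fails) [AND] = 0.36 × 0.32 × 0.12 × 0.13 = 0.001797
P(Interlocking logic fails) [AND] = 0.001797 × 0.34 × 0.26 = 0.000159
P(Detection branch lost) [AND] = 0.25 × 0.04 = 0.010000
P(Track circuit down) [AND] = 0.34 × 0.06 = 0.020400
P(Rail signal shows false clear) [OR] = 1 − (1−0.000159) × (1−0.010000) × (1−0.020400) = 0.030350
Rounded to 4 decimal places: P(Rail signal shows false clear) ≈ 0.0304.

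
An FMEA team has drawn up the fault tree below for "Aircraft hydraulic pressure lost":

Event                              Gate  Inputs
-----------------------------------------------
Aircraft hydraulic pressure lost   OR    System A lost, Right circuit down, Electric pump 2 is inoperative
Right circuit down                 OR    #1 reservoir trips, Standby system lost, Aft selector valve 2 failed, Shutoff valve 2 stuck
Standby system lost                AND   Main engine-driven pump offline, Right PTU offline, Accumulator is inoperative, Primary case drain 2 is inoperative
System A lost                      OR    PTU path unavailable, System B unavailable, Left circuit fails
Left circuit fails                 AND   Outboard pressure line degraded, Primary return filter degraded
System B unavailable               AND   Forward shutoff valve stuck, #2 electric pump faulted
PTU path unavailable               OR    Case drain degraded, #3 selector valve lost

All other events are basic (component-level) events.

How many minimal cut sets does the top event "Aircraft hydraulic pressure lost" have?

9

PTU path unavailable [OR]: union of children's cut sets → 2 cut set(s).
System B unavailable [AND]: one cut set from each child combined → 1 × 1 = 1 cut set(s).
Left circuit fails [AND]: one cut set from each child combined → 1 × 1 = 1 cut set(s).
System A lost [OR]: union of children's cut sets → 4 cut set(s).
Standby system lost [AND]: one cut set from each child combined → 1 × 1 × 1 × 1 = 1 cut set(s).
Right circuit down [OR]: union of children's cut sets → 4 cut set(s).
Aircraft hydraulic pressure lost [OR]: union of children's cut sets → 9 cut set(s).
Minimal cut sets: {Case drain degraded}; {#3 selector valve lost}; {#2 electric pump faulted, Forward shutoff valve stuck}; {Outboard pressure line degraded, Primary return filter degraded}; {#1 reservoir trips}; {Accumulator is inoperative, Main engine-driven pump offline, Primary case drain 2 is inoperative, Right PTU offline}; {Aft selector valve 2 failed}; {Shutoff valve 2 stuck}; {Electric pump 2 is inoperative}.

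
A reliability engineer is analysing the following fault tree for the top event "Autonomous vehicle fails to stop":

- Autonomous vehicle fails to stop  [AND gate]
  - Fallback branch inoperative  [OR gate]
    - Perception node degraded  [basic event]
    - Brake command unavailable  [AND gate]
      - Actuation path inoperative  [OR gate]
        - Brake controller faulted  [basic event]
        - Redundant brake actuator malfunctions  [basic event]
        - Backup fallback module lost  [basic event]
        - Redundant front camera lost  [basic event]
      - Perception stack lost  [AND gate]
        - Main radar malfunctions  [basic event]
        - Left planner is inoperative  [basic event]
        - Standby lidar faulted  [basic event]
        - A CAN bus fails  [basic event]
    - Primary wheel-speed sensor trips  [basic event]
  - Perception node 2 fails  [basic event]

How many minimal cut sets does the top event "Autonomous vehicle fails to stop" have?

6

Actuation path inoperative [OR]: union of children's cut sets → 4 cut set(s).
Perception stack lost [AND]: one cut set from each child combined → 1 × 1 × 1 × 1 = 1 cut set(s).
Brake command unavailable [AND]: one cut set from each child combined → 4 × 1 = 4 cut set(s).
Fallback branch inoperative [OR]: union of children's cut sets → 6 cut set(s).
Autonomous vehicle fails to stop [AND]: one cut set from each child combined → 6 × 1 = 6 cut set(s).
Minimal cut sets: {Perception node 2 fails, Perception node degraded}; {A CAN bus fails, Brake controller faulted, Left planner is inoperative, Main radar malfunctions, Perception node 2 fails, Standby lidar faulted}; {A CAN bus fails, Left planner is inoperative, Main radar malfunctions, Perception node 2 fails, Redundant brake actuator malfunctions, Standby lidar faulted}; {A CAN bus fails, Backup fallback module lost, Left planner is inoperative, Main radar malfunctions, Perception node 2 fails, Standby lidar faulted}; {A CAN bus fails, Left planner is inoperative, Main radar malfunctions, Perception node 2 fails, Redundant front camera lost, Standby lidar faulted}; {Perception node 2 fails, Primary wheel-speed sensor trips}.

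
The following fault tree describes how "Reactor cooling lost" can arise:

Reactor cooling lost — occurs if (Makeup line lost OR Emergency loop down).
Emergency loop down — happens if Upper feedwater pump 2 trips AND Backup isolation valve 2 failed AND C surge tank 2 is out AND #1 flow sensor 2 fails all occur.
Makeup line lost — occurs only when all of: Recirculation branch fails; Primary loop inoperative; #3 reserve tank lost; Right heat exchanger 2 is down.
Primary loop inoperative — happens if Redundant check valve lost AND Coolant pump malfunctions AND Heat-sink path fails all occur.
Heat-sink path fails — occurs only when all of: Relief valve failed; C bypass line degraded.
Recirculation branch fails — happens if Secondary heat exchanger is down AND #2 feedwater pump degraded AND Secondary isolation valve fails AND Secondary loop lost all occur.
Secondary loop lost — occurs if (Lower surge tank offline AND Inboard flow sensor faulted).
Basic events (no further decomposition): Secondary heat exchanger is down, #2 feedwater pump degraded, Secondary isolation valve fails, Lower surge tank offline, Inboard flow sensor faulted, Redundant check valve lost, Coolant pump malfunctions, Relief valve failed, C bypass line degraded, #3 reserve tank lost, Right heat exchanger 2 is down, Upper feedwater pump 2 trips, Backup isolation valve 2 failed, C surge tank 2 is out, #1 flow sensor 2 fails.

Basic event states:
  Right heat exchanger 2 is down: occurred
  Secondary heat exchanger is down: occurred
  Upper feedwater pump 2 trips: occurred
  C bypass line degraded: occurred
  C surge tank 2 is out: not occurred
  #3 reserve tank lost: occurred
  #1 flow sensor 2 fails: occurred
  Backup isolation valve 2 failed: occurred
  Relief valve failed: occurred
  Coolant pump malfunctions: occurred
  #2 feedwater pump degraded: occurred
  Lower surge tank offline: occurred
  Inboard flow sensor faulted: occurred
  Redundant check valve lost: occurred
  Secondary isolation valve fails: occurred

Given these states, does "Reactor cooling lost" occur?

Secondary loop lost [AND]: Lower surge tank offline=occurs, Inboard flow sensor faulted=occurs → all inputs occur → occurs.
Recirculation branch fails [AND]: Secondary heat exchanger is down=occurs, #2 feedwater pump degraded=occurs, Secondary isolation valve fails=occurs, Secondary loop lost=occurs → all inputs occur → occurs.
Heat-sink path fails [AND]: Relief valve failed=occurs, C bypass line degraded=occurs → all inputs occur → occurs.
Primary loop inoperative [AND]: Redundant check valve lost=occurs, Coolant pump malfunctions=occurs, Heat-sink path fails=occurs → all inputs occur → occurs.
Makeup line lost [AND]: Recirculation branch fails=occurs, Primary loop inoperative=occurs, #3 reserve tank lost=occurs, Right heat exchanger 2 is down=occurs → all inputs occur → occurs.
Emergency loop down [AND]: Upper feedwater pump 2 trips=occurs, Backup isolation valve 2 failed=occurs, C surge tank 2 is out=not, #1 flow sensor 2 fails=occurs → not all inputs occur → does not occur.
Reactor cooling lost [OR]: Makeup line lost=occurs, Emergency loop down=not → at least one input occurs → occurs.

Yes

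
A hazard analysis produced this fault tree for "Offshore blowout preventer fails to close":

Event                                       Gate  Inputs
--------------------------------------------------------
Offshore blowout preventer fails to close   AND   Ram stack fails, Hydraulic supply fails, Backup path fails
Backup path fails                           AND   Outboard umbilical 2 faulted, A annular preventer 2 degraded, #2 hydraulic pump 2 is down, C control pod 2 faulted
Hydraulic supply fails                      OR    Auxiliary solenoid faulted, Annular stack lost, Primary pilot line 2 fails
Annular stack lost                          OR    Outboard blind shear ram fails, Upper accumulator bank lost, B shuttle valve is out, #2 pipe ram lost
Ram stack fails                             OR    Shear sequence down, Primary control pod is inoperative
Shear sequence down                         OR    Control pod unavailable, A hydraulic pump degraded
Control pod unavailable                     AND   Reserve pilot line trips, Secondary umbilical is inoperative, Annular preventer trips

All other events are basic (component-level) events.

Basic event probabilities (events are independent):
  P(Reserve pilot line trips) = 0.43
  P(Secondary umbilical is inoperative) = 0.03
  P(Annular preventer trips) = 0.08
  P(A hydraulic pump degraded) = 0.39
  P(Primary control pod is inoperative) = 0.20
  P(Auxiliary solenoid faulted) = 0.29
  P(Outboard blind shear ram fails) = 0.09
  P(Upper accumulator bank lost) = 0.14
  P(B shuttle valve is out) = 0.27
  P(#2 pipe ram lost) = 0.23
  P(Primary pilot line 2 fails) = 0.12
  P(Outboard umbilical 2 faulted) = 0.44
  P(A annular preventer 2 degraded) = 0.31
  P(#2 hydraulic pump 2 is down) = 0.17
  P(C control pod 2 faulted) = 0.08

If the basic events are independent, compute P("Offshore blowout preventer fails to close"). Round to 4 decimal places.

P(Control pod unavailable) [AND] = 0.43 × 0.03 × 0.08 = 0.001032
P(Shear sequence down) [OR] = 1 − (1−0.001032) × (1−0.39) = 0.390630
P(Ram stack fails) [OR] = 1 − (1−0.390630) × (1−0.20) = 0.512504
P(Annular stack lost) [OR] = 1 − (1−0.09) × (1−0.14) × (1−0.27) × (1−0.23) = 0.560101
P(Hydraulic supply fails) [OR] = 1 − (1−0.29) × (1−0.560101) × (1−0.12) = 0.725151
P(Backup path fails) [AND] = 0.44 × 0.31 × 0.17 × 0.08 = 0.001855
P(Offshore blowout preventer fails to close) [AND] = 0.512504 × 0.725151 × 0.001855 = 0.000689
Rounded to 4 decimal places: P(Offshore blowout preventer fails to close) ≈ 0.0007.

0.0007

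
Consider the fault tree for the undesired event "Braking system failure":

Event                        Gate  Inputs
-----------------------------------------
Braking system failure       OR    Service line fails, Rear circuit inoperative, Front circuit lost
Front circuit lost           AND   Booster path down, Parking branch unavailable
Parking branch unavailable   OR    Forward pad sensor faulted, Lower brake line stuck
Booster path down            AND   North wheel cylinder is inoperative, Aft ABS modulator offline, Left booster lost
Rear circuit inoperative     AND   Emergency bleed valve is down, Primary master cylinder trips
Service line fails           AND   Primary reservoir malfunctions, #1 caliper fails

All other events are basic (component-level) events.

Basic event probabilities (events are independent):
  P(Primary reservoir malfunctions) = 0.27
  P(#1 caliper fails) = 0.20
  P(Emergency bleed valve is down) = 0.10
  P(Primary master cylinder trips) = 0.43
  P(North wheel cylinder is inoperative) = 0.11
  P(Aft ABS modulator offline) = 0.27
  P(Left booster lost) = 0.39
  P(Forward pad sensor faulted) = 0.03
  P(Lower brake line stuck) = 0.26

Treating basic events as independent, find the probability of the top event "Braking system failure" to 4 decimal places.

P(Service line fails) [AND] = 0.27 × 0.20 = 0.054000
P(Rear circuit inoperative) [AND] = 0.10 × 0.43 = 0.043000
P(Booster path down) [AND] = 0.11 × 0.27 × 0.39 = 0.011583
P(Parking branch unavailable) [OR] = 1 − (1−0.03) × (1−0.26) = 0.282200
P(Front circuit lost) [AND] = 0.011583 × 0.282200 = 0.003269
P(Braking system failure) [OR] = 1 − (1−0.054000) × (1−0.043000) × (1−0.003269) = 0.097637
Rounded to 4 decimal places: P(Braking system failure) ≈ 0.0976.

0.0976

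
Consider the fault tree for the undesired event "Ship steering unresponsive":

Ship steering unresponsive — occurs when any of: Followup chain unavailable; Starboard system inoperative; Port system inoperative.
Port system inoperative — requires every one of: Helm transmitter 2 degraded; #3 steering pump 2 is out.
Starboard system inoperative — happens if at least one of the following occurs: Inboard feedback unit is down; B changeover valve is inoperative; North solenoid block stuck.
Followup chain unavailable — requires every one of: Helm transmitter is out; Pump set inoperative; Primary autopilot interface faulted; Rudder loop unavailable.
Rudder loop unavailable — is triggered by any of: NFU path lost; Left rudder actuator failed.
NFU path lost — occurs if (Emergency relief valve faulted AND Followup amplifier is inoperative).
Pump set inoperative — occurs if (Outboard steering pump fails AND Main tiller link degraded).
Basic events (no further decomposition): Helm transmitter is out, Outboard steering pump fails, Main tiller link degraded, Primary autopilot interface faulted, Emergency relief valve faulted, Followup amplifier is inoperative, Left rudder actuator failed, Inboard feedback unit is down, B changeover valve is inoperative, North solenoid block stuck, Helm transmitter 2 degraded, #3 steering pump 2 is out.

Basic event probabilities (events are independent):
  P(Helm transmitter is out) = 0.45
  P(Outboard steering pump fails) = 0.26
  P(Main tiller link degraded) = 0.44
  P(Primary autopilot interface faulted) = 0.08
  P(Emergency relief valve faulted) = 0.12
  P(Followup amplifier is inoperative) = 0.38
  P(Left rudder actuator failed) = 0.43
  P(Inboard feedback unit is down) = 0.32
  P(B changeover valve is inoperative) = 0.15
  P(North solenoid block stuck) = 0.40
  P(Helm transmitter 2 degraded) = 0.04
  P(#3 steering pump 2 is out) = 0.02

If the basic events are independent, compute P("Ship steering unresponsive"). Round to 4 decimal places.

0.6541

P(Pump set inoperative) [AND] = 0.26 × 0.44 = 0.114400
P(NFU path lost) [AND] = 0.12 × 0.38 = 0.045600
P(Rudder loop unavailable) [OR] = 1 − (1−0.045600) × (1−0.43) = 0.455992
P(Followup chain unavailable) [AND] = 0.45 × 0.114400 × 0.08 × 0.455992 = 0.001878
P(Starboard system inoperative) [OR] = 1 − (1−0.32) × (1−0.15) × (1−0.40) = 0.653200
P(Port system inoperative) [AND] = 0.04 × 0.02 = 0.000800
P(Ship steering unresponsive) [OR] = 1 − (1−0.001878) × (1−0.653200) × (1−0.000800) = 0.654128
Rounded to 4 decimal places: P(Ship steering unresponsive) ≈ 0.6541.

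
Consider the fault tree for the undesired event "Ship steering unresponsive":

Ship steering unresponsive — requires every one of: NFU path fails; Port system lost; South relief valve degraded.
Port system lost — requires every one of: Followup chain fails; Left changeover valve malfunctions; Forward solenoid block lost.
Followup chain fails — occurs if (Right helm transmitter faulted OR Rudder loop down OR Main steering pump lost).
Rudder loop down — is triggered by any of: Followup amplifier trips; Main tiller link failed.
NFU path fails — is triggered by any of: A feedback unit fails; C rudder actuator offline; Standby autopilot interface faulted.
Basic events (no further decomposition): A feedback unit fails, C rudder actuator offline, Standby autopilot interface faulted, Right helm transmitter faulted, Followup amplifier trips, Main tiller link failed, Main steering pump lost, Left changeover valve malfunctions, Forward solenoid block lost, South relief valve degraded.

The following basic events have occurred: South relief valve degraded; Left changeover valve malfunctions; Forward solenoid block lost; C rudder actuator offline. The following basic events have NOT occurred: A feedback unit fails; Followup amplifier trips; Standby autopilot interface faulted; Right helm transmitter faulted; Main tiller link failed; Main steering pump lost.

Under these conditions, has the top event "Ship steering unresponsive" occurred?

No

NFU path fails [OR]: A feedback unit fails=not, C rudder actuator offline=occurs, Standby autopilot interface faulted=not → at least one input occurs → occurs.
Rudder loop down [OR]: Followup amplifier trips=not, Main tiller link failed=not → no input occurs → does not occur.
Followup chain fails [OR]: Right helm transmitter faulted=not, Rudder loop down=not, Main steering pump lost=not → no input occurs → does not occur.
Port system lost [AND]: Followup chain fails=not, Left changeover valve malfunctions=occurs, Forward solenoid block lost=occurs → not all inputs occur → does not occur.
Ship steering unresponsive [AND]: NFU path fails=occurs, Port system lost=not, South relief valve degraded=occurs → not all inputs occur → does not occur.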